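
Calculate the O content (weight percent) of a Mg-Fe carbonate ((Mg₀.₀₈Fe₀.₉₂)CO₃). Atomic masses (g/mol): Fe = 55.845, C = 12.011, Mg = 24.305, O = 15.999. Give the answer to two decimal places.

M((Mg₀.₀₈Fe₀.₉₂)CO₃) = 113.330 g/mol.
O contributes 3 × 15.999 = 47.997 g per mole.
47.997/113.330 = 0.4235 → 42.35%.

42.35 weight percent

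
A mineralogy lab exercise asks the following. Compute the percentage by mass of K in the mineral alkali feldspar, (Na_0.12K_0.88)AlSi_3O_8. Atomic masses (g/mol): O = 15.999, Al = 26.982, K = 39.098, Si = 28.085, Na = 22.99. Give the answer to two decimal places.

12.45 weight percent

Formula mass = 0.12*22.99 + 0.88*39.098 + 1*26.982 + 3*28.085 + 8*15.999 = 276.394 g/mol, of which 34.406 g is K.
So K makes up 34.406/276.394 = 0.1245 of the mass, i.e. 12.45%.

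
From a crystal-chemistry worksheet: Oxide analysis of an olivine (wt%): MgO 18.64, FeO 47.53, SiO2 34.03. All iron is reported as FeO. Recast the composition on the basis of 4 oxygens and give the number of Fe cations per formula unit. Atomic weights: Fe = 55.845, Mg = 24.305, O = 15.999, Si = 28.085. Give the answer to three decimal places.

MgO: 18.64/40.304 = 0.46249 mol → 0.46249 mol Mg, 0.46249 mol O.
FeO: 47.53/71.844 = 0.66157 mol → 0.66157 mol Fe, 0.66157 mol O.
SiO2: 34.03/60.083 = 0.56638 mol → 0.56638 mol Si, 1.13276 mol O.
Total oxygen = 2.25682 mol. Normalization factor = 4/2.25682 = 1.77241.
Fe per 4 O = 0.66157 × 1.77241 = 1.173.

1.173 Fe apfu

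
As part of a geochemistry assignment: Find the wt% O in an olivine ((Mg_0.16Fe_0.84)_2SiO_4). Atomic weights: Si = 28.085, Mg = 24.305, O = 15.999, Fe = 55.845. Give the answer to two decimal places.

Formula mass = 0.32*24.305 + 1.68*55.845 + 1*28.085 + 4*15.999 = 193.678 g/mol, of which 63.996 g is O.
So O makes up 63.996/193.678 = 0.3304 of the mass, i.e. 33.04%.

33.04 wt%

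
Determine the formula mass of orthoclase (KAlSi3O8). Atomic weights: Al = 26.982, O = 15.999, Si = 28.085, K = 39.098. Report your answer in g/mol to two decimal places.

278.33 g/mol

K: 1 × 39.098 = 39.0980
Al: 1 × 26.982 = 26.9820
Si: 3 × 28.085 = 84.2550
O: 8 × 15.999 = 127.9920
Summing the contributions gives the formula mass.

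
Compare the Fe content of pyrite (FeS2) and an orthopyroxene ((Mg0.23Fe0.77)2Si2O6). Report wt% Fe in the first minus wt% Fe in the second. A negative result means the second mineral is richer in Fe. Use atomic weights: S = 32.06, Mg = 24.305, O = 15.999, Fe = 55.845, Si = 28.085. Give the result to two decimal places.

12.06 percentage points

First mineral: 55.845 g Fe in 119.965 g formula = 46.55 wt% Fe.
Second mineral: 86.001 g Fe in 249.346 g formula = 34.49 wt% Fe.
46.55% − 34.49% gives a difference of 12.06 percentage points.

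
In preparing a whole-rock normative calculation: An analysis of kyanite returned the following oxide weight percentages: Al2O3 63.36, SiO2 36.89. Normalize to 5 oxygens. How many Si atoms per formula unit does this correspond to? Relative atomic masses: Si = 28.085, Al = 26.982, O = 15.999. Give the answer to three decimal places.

63.36 wt% Al2O3 ÷ 101.961 g/mol = 0.62141 mol, giving 1.24282 Al and 1.86423 O.
36.89 wt% SiO2 ÷ 60.083 g/mol = 0.61398 mol, giving 0.61398 Si and 1.22796 O.
Oxygen sums to 3.09219; scaling by 5/3.09219 = 1.61698 puts the formula on 5 O.
Si: 0.61398 × 1.61698 = 0.993 atoms per formula unit.

0.993 Si apfu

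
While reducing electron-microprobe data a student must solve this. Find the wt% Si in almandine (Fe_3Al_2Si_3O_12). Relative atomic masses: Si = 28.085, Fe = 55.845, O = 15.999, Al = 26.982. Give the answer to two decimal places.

M(Fe_3Al_2Si_3O_12) = 497.742 g/mol.
Si contributes 3 × 28.085 = 84.255 g per mole.
84.255/497.742 = 0.1693 → 16.93%.

16.93 wt%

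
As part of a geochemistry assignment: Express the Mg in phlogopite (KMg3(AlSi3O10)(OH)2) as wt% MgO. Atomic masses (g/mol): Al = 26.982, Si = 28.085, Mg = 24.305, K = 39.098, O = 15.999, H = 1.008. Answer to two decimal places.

M(KMg3(AlSi3O10)(OH)2) = 417.254 g/mol; M(MgO) = 40.304 g/mol.
Moles MgO per formula unit = 3 Mg ÷ 1 = 3.0000.
MgO fraction = (3.0000 × 40.304) / 417.254 = 120.912/417.254 = 0.2898.

28.98 wt%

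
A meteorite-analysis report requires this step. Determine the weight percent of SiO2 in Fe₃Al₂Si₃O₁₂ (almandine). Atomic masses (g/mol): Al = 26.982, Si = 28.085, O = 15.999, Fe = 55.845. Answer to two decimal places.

Formula mass = 497.742 g/mol.
3 Si → 3.0000 mol SiO2 per formula unit; M(SiO2) = 60.083, so SiO2 mass = 180.249 g.
180.249/497.742 × 100 = 36.21 wt%.

36.21 wt%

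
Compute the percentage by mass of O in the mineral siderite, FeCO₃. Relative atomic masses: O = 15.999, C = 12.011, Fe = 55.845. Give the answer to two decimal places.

Molar mass of FeCO₃: 1×55.845 + 1×12.011 + 3×15.999 = 115.853 g/mol.
Mass of O per formula unit: 3 × 15.999 = 47.997 g.
Weight fraction O = 47.997 / 115.853 = 0.4143.

41.43 mass %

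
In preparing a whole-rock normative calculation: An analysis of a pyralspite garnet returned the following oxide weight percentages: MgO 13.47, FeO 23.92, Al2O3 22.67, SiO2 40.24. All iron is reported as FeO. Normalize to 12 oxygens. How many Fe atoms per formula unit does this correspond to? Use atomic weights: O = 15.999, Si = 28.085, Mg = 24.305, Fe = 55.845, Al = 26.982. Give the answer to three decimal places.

1.494 Fe apfu

13.47 wt% MgO ÷ 40.304 g/mol = 0.33421 mol, giving 0.33421 Mg and 0.33421 O.
23.92 wt% FeO ÷ 71.844 g/mol = 0.33294 mol, giving 0.33294 Fe and 0.33294 O.
22.67 wt% Al2O3 ÷ 101.961 g/mol = 0.22234 mol, giving 0.44468 Al and 0.66702 O.
40.24 wt% SiO2 ÷ 60.083 g/mol = 0.66974 mol, giving 0.66974 Si and 1.33948 O.
Oxygen sums to 2.67365; scaling by 12/2.67365 = 4.48825 puts the formula on 12 O.
Fe: 0.33294 × 4.48825 = 1.494 atoms per formula unit.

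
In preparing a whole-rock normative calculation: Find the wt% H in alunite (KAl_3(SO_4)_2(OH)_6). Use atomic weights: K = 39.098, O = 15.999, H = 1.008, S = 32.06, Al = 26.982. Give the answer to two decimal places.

Molar mass of KAl_3(SO_4)_2(OH)_6: 1*39.098 + 3*26.982 + 2*32.06 + 14*15.999 + 6*1.008 = 414.198 g/mol.
Mass of H per formula unit: 6 × 1.008 = 6.048 g.
Weight fraction H = 6.048 / 414.198 = 0.0146.

1.46 mass %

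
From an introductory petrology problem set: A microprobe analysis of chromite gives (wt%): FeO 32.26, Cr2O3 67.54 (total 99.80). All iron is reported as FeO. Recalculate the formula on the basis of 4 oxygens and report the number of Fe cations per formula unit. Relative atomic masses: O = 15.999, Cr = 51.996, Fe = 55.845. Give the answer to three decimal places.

FeO (M=71.844): mol = 0.44903; Fe = 0.44903, O = 0.44903.
Cr2O3 (M=151.989): mol = 0.44437; Cr = 0.88874, O = 1.33311.
ΣO = 1.78214; factor = 4/ΣO = 2.24449.
Fe apfu = 0.44903 × 2.24449 = 1.008.

1.008 Fe apfu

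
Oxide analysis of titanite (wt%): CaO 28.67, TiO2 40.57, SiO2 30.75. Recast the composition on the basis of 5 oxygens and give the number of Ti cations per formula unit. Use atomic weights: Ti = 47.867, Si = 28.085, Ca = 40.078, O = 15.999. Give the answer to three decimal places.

0.996 Ti apfu

28.67 wt% CaO ÷ 56.077 g/mol = 0.51126 mol, giving 0.51126 Ca and 0.51126 O.
40.57 wt% TiO2 ÷ 79.865 g/mol = 0.50798 mol, giving 0.50798 Ti and 1.01596 O.
30.75 wt% SiO2 ÷ 60.083 g/mol = 0.51179 mol, giving 0.51179 Si and 1.02358 O.
Oxygen sums to 2.55080; scaling by 5/2.55080 = 1.96017 puts the formula on 5 O.
Ti: 0.50798 × 1.96017 = 0.996 atoms per formula unit.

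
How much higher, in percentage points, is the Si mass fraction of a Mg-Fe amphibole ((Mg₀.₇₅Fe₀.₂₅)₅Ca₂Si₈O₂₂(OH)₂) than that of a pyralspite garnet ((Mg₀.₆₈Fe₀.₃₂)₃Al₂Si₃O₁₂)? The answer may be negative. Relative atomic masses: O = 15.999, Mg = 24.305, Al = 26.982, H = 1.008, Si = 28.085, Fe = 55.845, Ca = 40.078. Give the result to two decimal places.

M((Mg₀.₇₅Fe₀.₂₅)₅Ca₂Si₈O₂₂(OH)₂) = 851.778 g/mol, so wt% Si = 224.680/851.778 × 100 = 26.38%.
M((Mg₀.₆₈Fe₀.₃₂)₃Al₂Si₃O₁₂) = 433.400 g/mol, so wt% Si = 84.255/433.400 × 100 = 19.44%.
26.38 − 19.44 = 6.94 pp.

6.94 percentage points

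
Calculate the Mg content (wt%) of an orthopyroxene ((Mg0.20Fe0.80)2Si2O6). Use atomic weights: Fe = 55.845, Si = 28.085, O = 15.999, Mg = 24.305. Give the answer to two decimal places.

M((Mg0.20Fe0.80)2Si2O6) = 251.238 g/mol.
Mg contributes 0.40 × 24.305 = 9.722 g per mole.
9.722/251.238 = 0.0387 → 3.87%.

3.87 wt%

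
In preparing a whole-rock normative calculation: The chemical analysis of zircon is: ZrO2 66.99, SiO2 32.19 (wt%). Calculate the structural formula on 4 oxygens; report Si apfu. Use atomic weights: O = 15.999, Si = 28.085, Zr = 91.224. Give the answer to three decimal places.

ZrO2 (M=123.222): mol = 0.54365; Zr = 0.54365, O = 1.08730.
SiO2 (M=60.083): mol = 0.53576; Si = 0.53576, O = 1.07152.
ΣO = 2.15882; factor = 4/ΣO = 1.85286.
Si apfu = 0.53576 × 1.85286 = 0.993.

0.993 Si apfu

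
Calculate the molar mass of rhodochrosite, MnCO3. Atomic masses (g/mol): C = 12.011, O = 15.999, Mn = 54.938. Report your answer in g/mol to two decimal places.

M = 1(54.938) + 1(12.011) + 3(15.999)

114.95 g/mol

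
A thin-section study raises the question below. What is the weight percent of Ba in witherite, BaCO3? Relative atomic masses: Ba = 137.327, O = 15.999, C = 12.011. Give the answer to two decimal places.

Molar mass of BaCO3: 1·137.327 + 1·12.011 + 3·15.999 = 197.335 g/mol.
Mass of Ba per formula unit: 1 × 137.327 = 137.327 g.
Weight fraction Ba = 137.327 / 197.335 = 0.6959.

69.59 mass %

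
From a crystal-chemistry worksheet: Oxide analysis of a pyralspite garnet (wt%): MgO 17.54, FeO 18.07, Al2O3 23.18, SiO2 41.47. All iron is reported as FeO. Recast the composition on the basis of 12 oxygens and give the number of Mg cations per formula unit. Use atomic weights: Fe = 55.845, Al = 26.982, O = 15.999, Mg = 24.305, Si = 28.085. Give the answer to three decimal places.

1.900 Mg apfu

17.54 wt% MgO ÷ 40.304 g/mol = 0.43519 mol, giving 0.43519 Mg and 0.43519 O.
18.07 wt% FeO ÷ 71.844 g/mol = 0.25152 mol, giving 0.25152 Fe and 0.25152 O.
23.18 wt% Al2O3 ÷ 101.961 g/mol = 0.22734 mol, giving 0.45468 Al and 0.68202 O.
41.47 wt% SiO2 ÷ 60.083 g/mol = 0.69021 mol, giving 0.69021 Si and 1.38042 O.
Oxygen sums to 2.74915; scaling by 12/2.74915 = 4.36499 puts the formula on 12 O.
Mg: 0.43519 × 4.36499 = 1.900 atoms per formula unit.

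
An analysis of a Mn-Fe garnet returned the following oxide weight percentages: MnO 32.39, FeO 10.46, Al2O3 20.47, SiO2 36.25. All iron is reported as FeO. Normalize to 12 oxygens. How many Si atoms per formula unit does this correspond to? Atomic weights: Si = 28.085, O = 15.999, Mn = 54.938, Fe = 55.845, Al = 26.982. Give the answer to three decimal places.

32.39 wt% MnO ÷ 70.937 g/mol = 0.45660 mol, giving 0.45660 Mn and 0.45660 O.
10.46 wt% FeO ÷ 71.844 g/mol = 0.14559 mol, giving 0.14559 Fe and 0.14559 O.
20.47 wt% Al2O3 ÷ 101.961 g/mol = 0.20076 mol, giving 0.40152 Al and 0.60228 O.
36.25 wt% SiO2 ÷ 60.083 g/mol = 0.60333 mol, giving 0.60333 Si and 1.20666 O.
Oxygen sums to 2.41113; scaling by 12/2.41113 = 4.97692 puts the formula on 12 O.
Si: 0.60333 × 4.97692 = 3.003 atoms per formula unit.

3.003 Si apfu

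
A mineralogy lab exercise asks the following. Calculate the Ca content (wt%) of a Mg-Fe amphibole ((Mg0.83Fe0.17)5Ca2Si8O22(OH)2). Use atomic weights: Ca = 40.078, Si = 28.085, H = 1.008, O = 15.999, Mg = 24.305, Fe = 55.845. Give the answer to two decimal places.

Molar mass of (Mg0.83Fe0.17)5Ca2Si8O22(OH)2: 4.15×24.305 + 0.85×55.845 + 2×40.078 + 8×28.085 + 24×15.999 + 2×1.008 = 839.162 g/mol.
Mass of Ca per formula unit: 2 × 40.078 = 80.156 g.
Weight fraction Ca = 80.156 / 839.162 = 0.0955.

9.55 wt%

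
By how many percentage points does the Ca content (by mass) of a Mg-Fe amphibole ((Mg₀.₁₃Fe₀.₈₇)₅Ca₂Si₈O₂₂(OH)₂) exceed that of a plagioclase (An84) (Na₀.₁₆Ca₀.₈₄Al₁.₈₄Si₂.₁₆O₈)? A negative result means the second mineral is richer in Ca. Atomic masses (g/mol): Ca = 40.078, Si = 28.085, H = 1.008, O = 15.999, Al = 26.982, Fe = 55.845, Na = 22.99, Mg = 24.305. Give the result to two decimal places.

-3.77 percentage points

First mineral: 80.156 g Ca in 949.552 g formula = 8.44 wt% Ca.
Second mineral: 33.666 g Ca in 275.646 g formula = 12.21 wt% Ca.
8.44% − 12.21% gives a difference of -3.77 percentage points.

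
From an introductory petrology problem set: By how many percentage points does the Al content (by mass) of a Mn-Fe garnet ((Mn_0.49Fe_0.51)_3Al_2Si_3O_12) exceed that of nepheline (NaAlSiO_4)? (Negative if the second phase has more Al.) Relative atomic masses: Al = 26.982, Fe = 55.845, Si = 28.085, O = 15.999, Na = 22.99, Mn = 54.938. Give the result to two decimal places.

Al in (Mn_0.49Fe_0.51)_3Al_2Si_3O_12: molar mass 496.409 g/mol; 2×26.982 = 53.964 g → 10.87 wt%.
Al in NaAlSiO_4: molar mass 142.053 g/mol; 1×26.982 = 26.982 g → 18.99 wt%.
Difference = 10.87 − 18.99 = -8.12 percentage points.

-8.12 percentage points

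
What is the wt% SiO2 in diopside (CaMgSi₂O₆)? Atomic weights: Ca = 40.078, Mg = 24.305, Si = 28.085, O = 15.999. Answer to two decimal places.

55.49 wt%

M(CaMgSi₂O₆) = 216.547 g/mol; M(SiO2) = 60.083 g/mol.
Moles SiO2 per formula unit = 2 Si ÷ 1 = 2.0000.
SiO2 fraction = (2.0000 × 60.083) / 216.547 = 120.166/216.547 = 0.5549.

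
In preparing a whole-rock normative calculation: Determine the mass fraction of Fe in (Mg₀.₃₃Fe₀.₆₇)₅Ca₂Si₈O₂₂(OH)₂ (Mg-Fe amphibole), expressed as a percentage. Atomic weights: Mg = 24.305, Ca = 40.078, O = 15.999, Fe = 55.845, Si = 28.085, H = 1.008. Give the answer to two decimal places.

Molar mass of (Mg₀.₃₃Fe₀.₆₇)₅Ca₂Si₈O₂₂(OH)₂: 1.65×24.305 + 3.35×55.845 + 2×40.078 + 8×28.085 + 24×15.999 + 2×1.008 = 918.012 g/mol.
Mass of Fe per formula unit: 3.35 × 55.845 = 187.081 g.
Weight fraction Fe = 187.081 / 918.012 = 0.2038.

20.38 weight percent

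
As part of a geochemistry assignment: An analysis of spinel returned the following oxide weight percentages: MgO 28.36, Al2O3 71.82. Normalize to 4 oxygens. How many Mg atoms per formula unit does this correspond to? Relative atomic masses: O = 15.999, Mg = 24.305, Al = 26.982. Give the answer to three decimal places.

0.999 Mg apfu

MgO: 28.36/40.304 = 0.70365 mol → 0.70365 mol Mg, 0.70365 mol O.
Al2O3: 71.82/101.961 = 0.70439 mol → 1.40878 mol Al, 2.11317 mol O.
Total oxygen = 2.81682 mol. Normalization factor = 4/2.81682 = 1.42004.
Mg per 4 O = 0.70365 × 1.42004 = 0.999.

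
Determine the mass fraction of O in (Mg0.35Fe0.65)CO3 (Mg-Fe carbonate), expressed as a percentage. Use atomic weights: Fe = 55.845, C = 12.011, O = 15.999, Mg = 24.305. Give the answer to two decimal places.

45.79 wt%

Formula mass = 0.35*24.305 + 0.65*55.845 + 1*12.011 + 3*15.999 = 104.814 g/mol, of which 47.997 g is O.
So O makes up 47.997/104.814 = 0.4579 of the mass, i.e. 45.79%.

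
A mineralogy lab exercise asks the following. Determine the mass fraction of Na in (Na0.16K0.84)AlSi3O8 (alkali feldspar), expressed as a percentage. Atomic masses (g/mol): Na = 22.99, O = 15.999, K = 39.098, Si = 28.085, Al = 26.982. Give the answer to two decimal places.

1.33 weight percent

M((Na0.16K0.84)AlSi3O8) = 275.750 g/mol.
Na contributes 0.16 × 22.99 = 3.678 g per mole.
3.678/275.750 = 0.0133 → 1.33%.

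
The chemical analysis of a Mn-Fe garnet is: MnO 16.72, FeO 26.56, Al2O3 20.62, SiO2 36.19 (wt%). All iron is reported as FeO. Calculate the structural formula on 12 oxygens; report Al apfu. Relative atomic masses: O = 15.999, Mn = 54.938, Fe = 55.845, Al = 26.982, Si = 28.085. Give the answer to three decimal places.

2.008 Al apfu

16.72 wt% MnO ÷ 70.937 g/mol = 0.23570 mol, giving 0.23570 Mn and 0.23570 O.
26.56 wt% FeO ÷ 71.844 g/mol = 0.36969 mol, giving 0.36969 Fe and 0.36969 O.
20.62 wt% Al2O3 ÷ 101.961 g/mol = 0.20223 mol, giving 0.40446 Al and 0.60669 O.
36.19 wt% SiO2 ÷ 60.083 g/mol = 0.60233 mol, giving 0.60233 Si and 1.20466 O.
Oxygen sums to 2.41674; scaling by 12/2.41674 = 4.96537 puts the formula on 12 O.
Al: 0.40446 × 4.96537 = 2.008 atoms per formula unit.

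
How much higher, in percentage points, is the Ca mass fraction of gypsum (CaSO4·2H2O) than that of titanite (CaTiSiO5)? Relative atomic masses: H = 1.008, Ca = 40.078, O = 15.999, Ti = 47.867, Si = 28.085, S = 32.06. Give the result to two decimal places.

2.83 percentage points

Ca in CaSO4·2H2O: molar mass 172.164 g/mol; 1×40.078 = 40.078 g → 23.28 wt%.
Ca in CaTiSiO5: molar mass 196.025 g/mol; 1×40.078 = 40.078 g → 20.45 wt%.
Difference = 23.28 − 20.45 = 2.83 percentage points.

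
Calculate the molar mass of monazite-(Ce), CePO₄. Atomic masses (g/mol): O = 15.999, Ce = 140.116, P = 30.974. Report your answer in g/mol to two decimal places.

Ce: 1 × 140.116 = 140.1160
P: 1 × 30.974 = 30.9740
O: 4 × 15.999 = 63.9960
Summing the contributions gives the formula mass.

235.09 g/mol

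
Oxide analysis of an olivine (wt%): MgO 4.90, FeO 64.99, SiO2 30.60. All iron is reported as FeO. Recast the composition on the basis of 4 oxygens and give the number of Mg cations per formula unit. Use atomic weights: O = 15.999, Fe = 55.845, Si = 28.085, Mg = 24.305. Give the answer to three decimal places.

MgO (M=40.304): mol = 0.12158; Mg = 0.12158, O = 0.12158.
FeO (M=71.844): mol = 0.90460; Fe = 0.90460, O = 0.90460.
SiO2 (M=60.083): mol = 0.50930; Si = 0.50930, O = 1.01860.
ΣO = 2.04478; factor = 4/ΣO = 1.95620.
Mg apfu = 0.12158 × 1.95620 = 0.238.

0.238 Mg apfu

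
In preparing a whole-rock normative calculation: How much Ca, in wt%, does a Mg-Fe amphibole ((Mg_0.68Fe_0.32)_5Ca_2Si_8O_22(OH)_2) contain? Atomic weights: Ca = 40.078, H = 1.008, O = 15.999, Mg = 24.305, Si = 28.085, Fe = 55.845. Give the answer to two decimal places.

9.29 wt%

M((Mg_0.68Fe_0.32)_5Ca_2Si_8O_22(OH)_2) = 862.817 g/mol.
Ca contributes 2 × 40.078 = 80.156 g per mole.
80.156/862.817 = 0.0929 → 9.29%.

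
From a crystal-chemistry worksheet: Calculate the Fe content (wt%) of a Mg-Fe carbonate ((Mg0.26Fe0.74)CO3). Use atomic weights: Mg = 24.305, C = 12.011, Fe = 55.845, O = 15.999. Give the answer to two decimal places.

38.39 wt%

M((Mg0.26Fe0.74)CO3) = 107.653 g/mol.
Fe contributes 0.74 × 55.845 = 41.325 g per mole.
41.325/107.653 = 0.3839 → 38.39%.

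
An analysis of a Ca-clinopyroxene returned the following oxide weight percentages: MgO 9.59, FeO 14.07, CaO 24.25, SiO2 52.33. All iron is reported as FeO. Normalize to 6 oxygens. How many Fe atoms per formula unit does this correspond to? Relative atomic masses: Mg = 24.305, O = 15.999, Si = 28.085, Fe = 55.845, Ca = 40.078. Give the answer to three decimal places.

9.59 wt% MgO ÷ 40.304 g/mol = 0.23794 mol, giving 0.23794 Mg and 0.23794 O.
14.07 wt% FeO ÷ 71.844 g/mol = 0.19584 mol, giving 0.19584 Fe and 0.19584 O.
24.25 wt% CaO ÷ 56.077 g/mol = 0.43244 mol, giving 0.43244 Ca and 0.43244 O.
52.33 wt% SiO2 ÷ 60.083 g/mol = 0.87096 mol, giving 0.87096 Si and 1.74192 O.
Oxygen sums to 2.60814; scaling by 6/2.60814 = 2.30049 puts the formula on 6 O.
Fe: 0.19584 × 2.30049 = 0.451 atoms per formula unit.

0.451 Fe apfu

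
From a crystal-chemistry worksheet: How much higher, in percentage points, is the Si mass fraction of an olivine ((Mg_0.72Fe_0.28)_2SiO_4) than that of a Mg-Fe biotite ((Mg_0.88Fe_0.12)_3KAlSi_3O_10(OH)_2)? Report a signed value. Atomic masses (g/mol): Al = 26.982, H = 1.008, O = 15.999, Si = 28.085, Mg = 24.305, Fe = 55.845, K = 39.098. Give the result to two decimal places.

Si in (Mg_0.72Fe_0.28)_2SiO_4: molar mass 158.353 g/mol; 1×28.085 = 28.085 g → 17.74 wt%.
Si in (Mg_0.88Fe_0.12)_3KAlSi_3O_10(OH)_2: molar mass 428.608 g/mol; 3×28.085 = 84.255 g → 19.66 wt%.
Difference = 17.74 − 19.66 = -1.92 percentage points.

-1.92 percentage points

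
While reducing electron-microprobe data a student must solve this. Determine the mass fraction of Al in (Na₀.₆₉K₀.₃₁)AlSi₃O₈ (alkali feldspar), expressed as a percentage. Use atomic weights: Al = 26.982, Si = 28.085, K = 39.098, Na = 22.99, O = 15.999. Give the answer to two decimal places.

10.10 mass %

Molar mass of (Na₀.₆₉K₀.₃₁)AlSi₃O₈: 0.69·22.99 + 0.31·39.098 + 1·26.982 + 3·28.085 + 8·15.999 = 267.212 g/mol.
Mass of Al per formula unit: 1 × 26.982 = 26.982 g.
Weight fraction Al = 26.982 / 267.212 = 0.1010.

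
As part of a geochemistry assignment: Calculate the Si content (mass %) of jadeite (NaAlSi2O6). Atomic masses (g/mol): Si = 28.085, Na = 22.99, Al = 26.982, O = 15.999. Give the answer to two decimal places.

27.79 mass %

M(NaAlSi2O6) = 202.136 g/mol.
Si contributes 2 × 28.085 = 56.170 g per mole.
56.170/202.136 = 0.2779 → 27.79%.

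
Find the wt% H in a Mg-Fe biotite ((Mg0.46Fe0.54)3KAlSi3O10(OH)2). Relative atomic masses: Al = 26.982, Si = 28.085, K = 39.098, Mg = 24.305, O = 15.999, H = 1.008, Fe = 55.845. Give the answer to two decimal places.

0.43 weight percent

Formula mass = 1.38*24.305 + 1.62*55.845 + 1*39.098 + 1*26.982 + 3*28.085 + 12*15.999 + 2*1.008 = 468.349 g/mol, of which 2.016 g is H.
So H makes up 2.016/468.349 = 0.0043 of the mass, i.e. 0.43%.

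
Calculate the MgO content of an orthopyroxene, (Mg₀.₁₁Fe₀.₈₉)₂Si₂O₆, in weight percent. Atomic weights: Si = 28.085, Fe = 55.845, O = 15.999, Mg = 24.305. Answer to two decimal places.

3.45 wt%

M((Mg₀.₁₁Fe₀.₈₉)₂Si₂O₆) = 256.915 g/mol; M(MgO) = 40.304 g/mol.
Moles MgO per formula unit = 0.22 Mg ÷ 1 = 0.2200.
MgO fraction = (0.2200 × 40.304) / 256.915 = 8.867/256.915 = 0.0345.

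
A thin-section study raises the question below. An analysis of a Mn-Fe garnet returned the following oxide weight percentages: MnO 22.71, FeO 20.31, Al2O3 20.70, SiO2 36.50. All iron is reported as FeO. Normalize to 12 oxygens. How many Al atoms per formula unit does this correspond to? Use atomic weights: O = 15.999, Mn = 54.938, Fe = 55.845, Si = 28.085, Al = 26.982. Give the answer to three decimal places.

MnO: 22.71/70.937 = 0.32014 mol → 0.32014 mol Mn, 0.32014 mol O.
FeO: 20.31/71.844 = 0.28270 mol → 0.28270 mol Fe, 0.28270 mol O.
Al2O3: 20.70/101.961 = 0.20302 mol → 0.40604 mol Al, 0.60906 mol O.
SiO2: 36.50/60.083 = 0.60749 mol → 0.60749 mol Si, 1.21498 mol O.
Total oxygen = 2.42688 mol. Normalization factor = 12/2.42688 = 4.94462.
Al per 12 O = 0.40604 × 4.94462 = 2.008.

2.008 Al apfu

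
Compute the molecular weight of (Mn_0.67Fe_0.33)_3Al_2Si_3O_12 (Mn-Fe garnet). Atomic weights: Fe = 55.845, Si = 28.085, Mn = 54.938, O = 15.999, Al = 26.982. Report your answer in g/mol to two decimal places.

495.92 g/mol

M = 2.01(54.938) + 0.99(55.845) + 2(26.982) + 3(28.085) + 12(15.999)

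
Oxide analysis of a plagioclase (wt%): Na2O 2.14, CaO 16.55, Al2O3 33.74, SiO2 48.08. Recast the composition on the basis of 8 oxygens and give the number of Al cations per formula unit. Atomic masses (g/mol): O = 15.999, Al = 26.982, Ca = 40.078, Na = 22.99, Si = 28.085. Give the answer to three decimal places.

Na2O: 2.14/61.979 = 0.03453 mol → 0.06906 mol Na, 0.03453 mol O.
CaO: 16.55/56.077 = 0.29513 mol → 0.29513 mol Ca, 0.29513 mol O.
Al2O3: 33.74/101.961 = 0.33091 mol → 0.66182 mol Al, 0.99273 mol O.
SiO2: 48.08/60.083 = 0.80023 mol → 0.80023 mol Si, 1.60046 mol O.
Total oxygen = 2.92285 mol. Normalization factor = 8/2.92285 = 2.73705.
Al per 8 O = 0.66182 × 2.73705 = 1.811.

1.811 Al apfu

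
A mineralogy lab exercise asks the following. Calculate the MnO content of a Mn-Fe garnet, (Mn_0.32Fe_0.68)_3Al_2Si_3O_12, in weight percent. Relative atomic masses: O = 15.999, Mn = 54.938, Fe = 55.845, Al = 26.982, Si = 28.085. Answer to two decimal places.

13.71 wt%

Formula mass = 496.871 g/mol.
0.96 Mn → 0.9600 mol MnO per formula unit; M(MnO) = 70.937, so MnO mass = 68.100 g.
68.100/496.871 × 100 = 13.71 wt%.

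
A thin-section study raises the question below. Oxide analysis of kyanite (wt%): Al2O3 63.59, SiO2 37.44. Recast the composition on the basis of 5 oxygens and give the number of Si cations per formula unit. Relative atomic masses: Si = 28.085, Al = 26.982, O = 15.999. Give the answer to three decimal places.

Al2O3: 63.59/101.961 = 0.62367 mol → 1.24734 mol Al, 1.87101 mol O.
SiO2: 37.44/60.083 = 0.62314 mol → 0.62314 mol Si, 1.24628 mol O.
Total oxygen = 3.11729 mol. Normalization factor = 5/3.11729 = 1.60396.
Si per 5 O = 0.62314 × 1.60396 = 0.999.

0.999 Si apfu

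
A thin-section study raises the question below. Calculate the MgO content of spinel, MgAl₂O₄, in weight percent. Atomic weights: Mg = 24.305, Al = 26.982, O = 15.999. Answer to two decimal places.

M(MgAl₂O₄) = 142.265 g/mol; M(MgO) = 40.304 g/mol.
Moles MgO per formula unit = 1 Mg ÷ 1 = 1.0000.
MgO fraction = (1.0000 × 40.304) / 142.265 = 40.304/142.265 = 0.2833.

28.33 wt%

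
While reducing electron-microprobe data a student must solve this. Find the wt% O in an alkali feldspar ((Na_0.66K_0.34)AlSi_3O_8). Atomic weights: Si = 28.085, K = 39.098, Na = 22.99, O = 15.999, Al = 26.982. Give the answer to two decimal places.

47.81 wt%

Formula mass = 0.66*22.99 + 0.34*39.098 + 1*26.982 + 3*28.085 + 8*15.999 = 267.696 g/mol, of which 127.992 g is O.
So O makes up 127.992/267.696 = 0.4781 of the mass, i.e. 47.81%.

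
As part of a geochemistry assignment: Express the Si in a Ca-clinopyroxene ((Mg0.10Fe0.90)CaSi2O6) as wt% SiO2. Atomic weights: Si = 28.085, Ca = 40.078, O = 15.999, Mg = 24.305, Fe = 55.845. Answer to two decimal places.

49.06 wt%

Formula mass = 244.933 g/mol.
2 Si → 2.0000 mol SiO2 per formula unit; M(SiO2) = 60.083, so SiO2 mass = 120.166 g.
120.166/244.933 × 100 = 49.06 wt%.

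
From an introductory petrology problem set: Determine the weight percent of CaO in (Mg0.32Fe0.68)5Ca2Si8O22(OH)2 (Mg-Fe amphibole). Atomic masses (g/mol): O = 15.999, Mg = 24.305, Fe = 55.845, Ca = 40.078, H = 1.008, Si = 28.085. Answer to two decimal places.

12.20 wt%

Molar mass of (Mg0.32Fe0.68)5Ca2Si8O22(OH)2 = 1.60·24.305 + 3.40·55.845 + 2·40.078 + 8·28.085 + 24·15.999 + 2·1.008 = 919.589 g/mol.
Each formula unit contains 2 Ca, equivalent to 2/1 = 2.0000 mol CaO.
M(CaO) = 1×40.078 + 1×15.999 = 56.077 g/mol.
Mass of CaO per formula unit = 2.0000 × 56.077 = 112.154 g.
CaO wt% = 112.154 / 919.589 × 100 = 12.20%.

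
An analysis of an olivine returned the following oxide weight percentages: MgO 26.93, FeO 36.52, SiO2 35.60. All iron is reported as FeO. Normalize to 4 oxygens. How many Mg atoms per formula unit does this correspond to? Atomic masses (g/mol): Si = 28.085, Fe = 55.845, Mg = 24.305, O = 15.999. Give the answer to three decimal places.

1.132 Mg apfu

MgO (M=40.304): mol = 0.66817; Mg = 0.66817, O = 0.66817.
FeO (M=71.844): mol = 0.50832; Fe = 0.50832, O = 0.50832.
SiO2 (M=60.083): mol = 0.59251; Si = 0.59251, O = 1.18502.
ΣO = 2.36151; factor = 4/ΣO = 1.69383.
Mg apfu = 0.66817 × 1.69383 = 1.132.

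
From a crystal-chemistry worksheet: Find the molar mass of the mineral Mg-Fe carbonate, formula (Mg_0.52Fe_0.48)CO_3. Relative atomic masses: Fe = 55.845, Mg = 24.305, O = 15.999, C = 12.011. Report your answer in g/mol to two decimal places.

99.45 g/mol

Mg: 0.52 × 24.305 = 12.6386
Fe: 0.48 × 55.845 = 26.8056
C: 1 × 12.011 = 12.0110
O: 3 × 15.999 = 47.9970
Summing the contributions gives the formula mass.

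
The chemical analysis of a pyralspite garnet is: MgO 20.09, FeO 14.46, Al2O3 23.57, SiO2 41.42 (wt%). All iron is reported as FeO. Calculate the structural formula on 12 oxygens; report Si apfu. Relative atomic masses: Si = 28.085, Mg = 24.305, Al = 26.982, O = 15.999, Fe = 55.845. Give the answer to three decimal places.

2.984 Si apfu

MgO (M=40.304): mol = 0.49846; Mg = 0.49846, O = 0.49846.
FeO (M=71.844): mol = 0.20127; Fe = 0.20127, O = 0.20127.
Al2O3 (M=101.961): mol = 0.23117; Al = 0.46234, O = 0.69351.
SiO2 (M=60.083): mol = 0.68938; Si = 0.68938, O = 1.37876.
ΣO = 2.77200; factor = 12/ΣO = 4.32900.
Si apfu = 0.68938 × 4.32900 = 2.984.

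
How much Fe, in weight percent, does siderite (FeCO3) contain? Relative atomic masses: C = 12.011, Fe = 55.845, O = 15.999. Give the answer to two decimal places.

M(FeCO3) = 115.853 g/mol.
Fe contributes 1 × 55.845 = 55.845 g per mole.
55.845/115.853 = 0.4820 → 48.20%.

48.20 weight percent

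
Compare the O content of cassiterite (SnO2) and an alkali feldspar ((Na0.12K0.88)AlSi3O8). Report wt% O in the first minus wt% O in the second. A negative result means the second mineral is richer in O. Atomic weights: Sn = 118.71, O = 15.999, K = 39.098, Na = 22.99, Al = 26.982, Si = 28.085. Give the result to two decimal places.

M(SnO2) = 150.708 g/mol, so wt% O = 31.998/150.708 × 100 = 21.23%.
M((Na0.12K0.88)AlSi3O8) = 276.394 g/mol, so wt% O = 127.992/276.394 × 100 = 46.31%.
21.23 − 46.31 = -25.08 pp.

-25.08 percentage points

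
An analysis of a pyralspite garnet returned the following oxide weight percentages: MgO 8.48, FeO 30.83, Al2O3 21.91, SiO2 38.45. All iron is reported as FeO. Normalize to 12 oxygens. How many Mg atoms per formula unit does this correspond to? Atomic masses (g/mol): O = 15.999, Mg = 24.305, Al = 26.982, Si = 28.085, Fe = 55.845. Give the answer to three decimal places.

MgO (M=40.304): mol = 0.21040; Mg = 0.21040, O = 0.21040.
FeO (M=71.844): mol = 0.42912; Fe = 0.42912, O = 0.42912.
Al2O3 (M=101.961): mol = 0.21489; Al = 0.42978, O = 0.64467.
SiO2 (M=60.083): mol = 0.63995; Si = 0.63995, O = 1.27990.
ΣO = 2.56409; factor = 12/ΣO = 4.68002.
Mg apfu = 0.21040 × 4.68002 = 0.985.

0.985 Mg apfu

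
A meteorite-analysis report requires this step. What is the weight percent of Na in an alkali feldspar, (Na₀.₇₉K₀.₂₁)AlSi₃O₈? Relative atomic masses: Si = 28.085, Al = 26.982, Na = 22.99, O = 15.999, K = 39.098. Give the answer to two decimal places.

M((Na₀.₇₉K₀.₂₁)AlSi₃O₈) = 265.602 g/mol.
Na contributes 0.79 × 22.99 = 18.162 g per mole.
18.162/265.602 = 0.0684 → 6.84%.

6.84 weight percent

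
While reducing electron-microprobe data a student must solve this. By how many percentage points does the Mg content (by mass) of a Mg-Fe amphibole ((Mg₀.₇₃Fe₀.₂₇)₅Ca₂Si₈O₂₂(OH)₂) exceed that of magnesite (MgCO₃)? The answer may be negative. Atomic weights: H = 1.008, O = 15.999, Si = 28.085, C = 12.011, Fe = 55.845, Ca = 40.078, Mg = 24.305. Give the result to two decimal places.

-18.45 percentage points

M((Mg₀.₇₃Fe₀.₂₇)₅Ca₂Si₈O₂₂(OH)₂) = 854.932 g/mol, so wt% Mg = 88.713/854.932 × 100 = 10.38%.
M(MgCO₃) = 84.313 g/mol, so wt% Mg = 24.305/84.313 × 100 = 28.83%.
10.38 − 28.83 = -18.45 pp.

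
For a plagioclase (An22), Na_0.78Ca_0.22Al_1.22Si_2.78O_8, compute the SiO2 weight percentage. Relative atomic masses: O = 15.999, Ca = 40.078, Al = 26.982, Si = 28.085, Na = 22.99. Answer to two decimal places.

M(Na_0.78Ca_0.22Al_1.22Si_2.78O_8) = 265.736 g/mol; M(SiO2) = 60.083 g/mol.
Moles SiO2 per formula unit = 2.78 Si ÷ 1 = 2.7800.
SiO2 fraction = (2.7800 × 60.083) / 265.736 = 167.031/265.736 = 0.6286.

62.86 wt%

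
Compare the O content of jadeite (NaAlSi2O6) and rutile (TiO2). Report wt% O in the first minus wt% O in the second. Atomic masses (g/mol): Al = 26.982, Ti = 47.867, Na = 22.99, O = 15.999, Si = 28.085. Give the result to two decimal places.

7.42 percentage points

First mineral: 95.994 g O in 202.136 g formula = 47.49 wt% O.
Second mineral: 31.998 g O in 79.865 g formula = 40.07 wt% O.
47.49% − 40.07% gives a difference of 7.42 percentage points.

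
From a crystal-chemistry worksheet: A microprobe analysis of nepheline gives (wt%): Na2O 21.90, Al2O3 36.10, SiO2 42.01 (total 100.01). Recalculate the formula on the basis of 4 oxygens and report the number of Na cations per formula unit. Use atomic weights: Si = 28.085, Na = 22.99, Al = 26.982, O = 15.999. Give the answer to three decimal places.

1.005 Na apfu

21.90 wt% Na2O ÷ 61.979 g/mol = 0.35335 mol, giving 0.70670 Na and 0.35335 O.
36.10 wt% Al2O3 ÷ 101.961 g/mol = 0.35406 mol, giving 0.70812 Al and 1.06218 O.
42.01 wt% SiO2 ÷ 60.083 g/mol = 0.69920 mol, giving 0.69920 Si and 1.39840 O.
Oxygen sums to 2.81393; scaling by 4/2.81393 = 1.42150 puts the formula on 4 O.
Na: 0.70670 × 1.42150 = 1.005 atoms per formula unit.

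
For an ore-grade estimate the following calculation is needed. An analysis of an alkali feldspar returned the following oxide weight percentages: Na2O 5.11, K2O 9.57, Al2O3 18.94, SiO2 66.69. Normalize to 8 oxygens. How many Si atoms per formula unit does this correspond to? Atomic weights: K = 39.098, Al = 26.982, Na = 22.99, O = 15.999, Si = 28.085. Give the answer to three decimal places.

5.11 wt% Na2O ÷ 61.979 g/mol = 0.08245 mol, giving 0.16490 Na and 0.08245 O.
9.57 wt% K2O ÷ 94.195 g/mol = 0.10160 mol, giving 0.20320 K and 0.10160 O.
18.94 wt% Al2O3 ÷ 101.961 g/mol = 0.18576 mol, giving 0.37152 Al and 0.55728 O.
66.69 wt% SiO2 ÷ 60.083 g/mol = 1.10996 mol, giving 1.10996 Si and 2.21992 O.
Oxygen sums to 2.96125; scaling by 8/2.96125 = 2.70156 puts the formula on 8 O.
Si: 1.10996 × 2.70156 = 2.999 atoms per formula unit.

2.999 Si apfu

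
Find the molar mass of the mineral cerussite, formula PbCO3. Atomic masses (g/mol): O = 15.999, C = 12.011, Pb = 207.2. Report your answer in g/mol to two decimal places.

The formula mass is the sum 1*207.2 + 1*12.011 + 3*15.999.

267.21 g/mol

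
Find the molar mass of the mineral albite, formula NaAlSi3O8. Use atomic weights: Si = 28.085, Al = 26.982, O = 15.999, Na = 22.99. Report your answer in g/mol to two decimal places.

M = 1*22.99 + 1*26.982 + 3*28.085 + 8*15.999

262.22 g/mol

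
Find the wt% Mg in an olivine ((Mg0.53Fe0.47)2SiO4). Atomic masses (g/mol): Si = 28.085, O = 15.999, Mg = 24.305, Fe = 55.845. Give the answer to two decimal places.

Molar mass of (Mg0.53Fe0.47)2SiO4: 1.06·24.305 + 0.94·55.845 + 1·28.085 + 4·15.999 = 170.339 g/mol.
Mass of Mg per formula unit: 1.06 × 24.305 = 25.763 g.
Weight fraction Mg = 25.763 / 170.339 = 0.1512.

15.12 weight percent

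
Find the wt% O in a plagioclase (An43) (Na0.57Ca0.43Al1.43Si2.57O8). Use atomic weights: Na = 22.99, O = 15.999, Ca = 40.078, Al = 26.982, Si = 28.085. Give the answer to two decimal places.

Molar mass of Na0.57Ca0.43Al1.43Si2.57O8: 0.57·22.99 + 0.43·40.078 + 1.43·26.982 + 2.57·28.085 + 8·15.999 = 269.093 g/mol.
Mass of O per formula unit: 8 × 15.999 = 127.992 g.
Weight fraction O = 127.992 / 269.093 = 0.4756.

47.56 wt%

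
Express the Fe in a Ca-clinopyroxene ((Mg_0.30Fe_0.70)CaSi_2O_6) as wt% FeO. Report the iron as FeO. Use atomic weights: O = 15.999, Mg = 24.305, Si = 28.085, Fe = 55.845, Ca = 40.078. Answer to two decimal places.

21.08 wt%

Formula mass = 238.625 g/mol.
0.70 Fe → 0.7000 mol FeO per formula unit; M(FeO) = 71.844, so FeO mass = 50.291 g.
50.291/238.625 × 100 = 21.08 wt%.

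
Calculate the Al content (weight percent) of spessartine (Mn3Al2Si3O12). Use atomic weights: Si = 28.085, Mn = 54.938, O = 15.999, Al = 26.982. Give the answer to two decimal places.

10.90 weight percent

M(Mn3Al2Si3O12) = 495.021 g/mol.
Al contributes 2 × 26.982 = 53.964 g per mole.
53.964/495.021 = 0.1090 → 10.90%.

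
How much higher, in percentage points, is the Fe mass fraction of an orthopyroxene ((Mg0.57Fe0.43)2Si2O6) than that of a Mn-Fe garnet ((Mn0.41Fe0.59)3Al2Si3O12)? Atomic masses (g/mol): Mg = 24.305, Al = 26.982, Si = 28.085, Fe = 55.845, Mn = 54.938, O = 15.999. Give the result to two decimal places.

1.17 percentage points

M((Mg0.57Fe0.43)2Si2O6) = 227.898 g/mol, so wt% Fe = 48.027/227.898 × 100 = 21.07%.
M((Mn0.41Fe0.59)3Al2Si3O12) = 496.626 g/mol, so wt% Fe = 98.846/496.626 × 100 = 19.90%.
21.07 − 19.90 = 1.17 pp.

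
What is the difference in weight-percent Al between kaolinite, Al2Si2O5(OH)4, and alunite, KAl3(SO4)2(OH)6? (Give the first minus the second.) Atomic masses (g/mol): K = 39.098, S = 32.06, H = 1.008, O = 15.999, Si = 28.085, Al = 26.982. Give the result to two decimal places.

1.36 percentage points

Al in Al2Si2O5(OH)4: molar mass 258.157 g/mol; 2×26.982 = 53.964 g → 20.90 wt%.
Al in KAl3(SO4)2(OH)6: molar mass 414.198 g/mol; 3×26.982 = 80.946 g → 19.54 wt%.
Difference = 20.90 − 19.54 = 1.36 percentage points.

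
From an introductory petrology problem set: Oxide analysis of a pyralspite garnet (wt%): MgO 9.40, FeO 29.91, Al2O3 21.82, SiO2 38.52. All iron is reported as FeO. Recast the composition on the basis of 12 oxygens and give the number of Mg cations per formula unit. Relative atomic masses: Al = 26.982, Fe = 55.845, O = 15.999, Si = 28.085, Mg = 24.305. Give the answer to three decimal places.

9.40 wt% MgO ÷ 40.304 g/mol = 0.23323 mol, giving 0.23323 Mg and 0.23323 O.
29.91 wt% FeO ÷ 71.844 g/mol = 0.41632 mol, giving 0.41632 Fe and 0.41632 O.
21.82 wt% Al2O3 ÷ 101.961 g/mol = 0.21400 mol, giving 0.42800 Al and 0.64200 O.
38.52 wt% SiO2 ÷ 60.083 g/mol = 0.64111 mol, giving 0.64111 Si and 1.28222 O.
Oxygen sums to 2.57377; scaling by 12/2.57377 = 4.66242 puts the formula on 12 O.
Mg: 0.23323 × 4.66242 = 1.087 atoms per formula unit.

1.087 Mg apfu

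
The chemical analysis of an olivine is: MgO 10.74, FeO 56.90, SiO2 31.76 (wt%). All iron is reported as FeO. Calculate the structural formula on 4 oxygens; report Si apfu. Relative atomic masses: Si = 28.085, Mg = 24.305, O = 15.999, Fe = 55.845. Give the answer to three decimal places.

0.999 Si apfu

MgO (M=40.304): mol = 0.26647; Mg = 0.26647, O = 0.26647.
FeO (M=71.844): mol = 0.79199; Fe = 0.79199, O = 0.79199.
SiO2 (M=60.083): mol = 0.52860; Si = 0.52860, O = 1.05720.
ΣO = 2.11566; factor = 4/ΣO = 1.89066.
Si apfu = 0.52860 × 1.89066 = 0.999.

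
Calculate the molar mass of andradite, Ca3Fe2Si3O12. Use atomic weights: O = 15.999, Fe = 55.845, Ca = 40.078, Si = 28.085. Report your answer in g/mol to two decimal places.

M = 3(40.078) + 2(55.845) + 3(28.085) + 12(15.999)

508.17 g/mol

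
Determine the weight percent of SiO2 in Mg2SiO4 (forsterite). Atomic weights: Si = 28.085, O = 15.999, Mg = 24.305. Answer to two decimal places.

42.71 wt%

M(Mg2SiO4) = 140.691 g/mol; M(SiO2) = 60.083 g/mol.
Moles SiO2 per formula unit = 1 Si ÷ 1 = 1.0000.
SiO2 fraction = (1.0000 × 60.083) / 140.691 = 60.083/140.691 = 0.4271.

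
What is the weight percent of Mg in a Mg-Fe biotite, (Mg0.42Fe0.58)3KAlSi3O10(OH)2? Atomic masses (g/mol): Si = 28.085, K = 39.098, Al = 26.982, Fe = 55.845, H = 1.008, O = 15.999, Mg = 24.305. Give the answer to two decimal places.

6.49 weight percent

Formula mass = 1.26×24.305 + 1.74×55.845 + 1×39.098 + 1×26.982 + 3×28.085 + 12×15.999 + 2×1.008 = 472.134 g/mol, of which 30.624 g is Mg.
So Mg makes up 30.624/472.134 = 0.0649 of the mass, i.e. 6.49%.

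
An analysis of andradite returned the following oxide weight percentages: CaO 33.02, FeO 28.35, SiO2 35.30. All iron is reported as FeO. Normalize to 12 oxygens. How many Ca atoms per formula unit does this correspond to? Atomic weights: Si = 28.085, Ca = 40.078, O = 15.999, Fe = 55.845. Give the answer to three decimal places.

CaO: 33.02/56.077 = 0.58883 mol → 0.58883 mol Ca, 0.58883 mol O.
FeO: 28.35/71.844 = 0.39460 mol → 0.39460 mol Fe, 0.39460 mol O.
SiO2: 35.30/60.083 = 0.58752 mol → 0.58752 mol Si, 1.17504 mol O.
Total oxygen = 2.15847 mol. Normalization factor = 12/2.15847 = 5.55949.
Ca per 12 O = 0.58883 × 5.55949 = 3.274.

3.274 Ca apfu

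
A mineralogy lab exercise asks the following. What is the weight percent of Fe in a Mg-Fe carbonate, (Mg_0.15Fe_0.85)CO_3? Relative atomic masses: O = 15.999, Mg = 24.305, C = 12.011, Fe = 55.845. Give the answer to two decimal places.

42.72 weight percent

M((Mg_0.15Fe_0.85)CO_3) = 111.122 g/mol.
Fe contributes 0.85 × 55.845 = 47.468 g per mole.
47.468/111.122 = 0.4272 → 42.72%.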